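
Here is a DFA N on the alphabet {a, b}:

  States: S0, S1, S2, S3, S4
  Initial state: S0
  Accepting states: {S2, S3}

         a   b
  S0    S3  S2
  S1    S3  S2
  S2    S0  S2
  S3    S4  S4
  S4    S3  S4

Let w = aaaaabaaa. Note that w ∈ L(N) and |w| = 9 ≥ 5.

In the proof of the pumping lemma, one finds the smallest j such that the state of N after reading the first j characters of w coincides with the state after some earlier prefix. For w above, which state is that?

S3

State sequence: S0 -a-> S3 -a-> S4 -a-> S3 -a-> S4 -a-> S3 -b-> S4 -a-> S3 -a-> S4 -a-> S3
First repeat at step 3: S3 was already visited.

The earliest repeat is at step j = 3: N is in S3, which it already visited at step i = 1.
With |Q| = 5, pigeonhole forces a state repeat no later than step 5; the substring read between the first and second visits to that state can be pumped.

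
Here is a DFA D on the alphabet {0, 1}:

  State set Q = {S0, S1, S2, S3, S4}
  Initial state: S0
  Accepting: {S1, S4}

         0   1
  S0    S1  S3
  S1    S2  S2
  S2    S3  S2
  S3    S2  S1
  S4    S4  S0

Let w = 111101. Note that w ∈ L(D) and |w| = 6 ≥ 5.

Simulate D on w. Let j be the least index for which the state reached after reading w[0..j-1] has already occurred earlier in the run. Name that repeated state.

Run of D on w = 1 1 1 1 0 1:
  step 0: S0  (start)
  step 1: S3  (read 1: S0→S3)
  step 2: S1  (read 1: S3→S1)
  step 3: S2  (read 1: S1→S2)
  step 4: S2  (read 1: S2→S2)   ← first repeat (S2 seen earlier)
  step 5: S3  (read 0: S2→S3)
  step 6: S1  (read 1: S3→S1)

The earliest repeat is at step j = 4: D is in S2, which it already visited at step i = 3.
Since D has 5 states, any run of length ≥ 5 visits 5+1 states, so by pigeonhole some state repeats within the first 5 steps — that repeat gives the pumpable loop.

S2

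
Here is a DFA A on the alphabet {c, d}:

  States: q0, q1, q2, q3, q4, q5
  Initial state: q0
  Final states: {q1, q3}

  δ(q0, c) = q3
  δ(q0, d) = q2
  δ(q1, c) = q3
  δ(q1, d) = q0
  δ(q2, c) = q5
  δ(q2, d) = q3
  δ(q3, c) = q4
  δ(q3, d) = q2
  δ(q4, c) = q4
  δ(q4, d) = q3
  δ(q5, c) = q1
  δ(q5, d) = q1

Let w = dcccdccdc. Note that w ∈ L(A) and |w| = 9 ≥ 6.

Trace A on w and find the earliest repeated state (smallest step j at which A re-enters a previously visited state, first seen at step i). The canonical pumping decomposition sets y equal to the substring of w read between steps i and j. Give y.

cccd

Run of A on w = d c c c d c c d c:
  step 0: q0  (start)
  step 1: q2  (read d: q0→q2)
  step 2: q5  (read c: q2→q5)
  step 3: q1  (read c: q5→q1)
  step 4: q3  (read c: q1→q3)
  step 5: q2  (read d: q3→q2)   ← first repeat (q2 seen earlier)
  step 6: q5  (read c: q2→q5)
  step 7: q1  (read c: q5→q1)
  step 8: q0  (read d: q1→q0)
  step 9: q3  (read c: q0→q3)

So i = 1, j = 5, giving x = w[0:1] = d, y = w[1:5] = cccd, z = w[5:9] = ccdc.
Check: |xy| = 5 ≤ 6 and |y| = 4 ≥ 1. Reading y takes A from q2 back to q2, so every xyⁱz is accepted.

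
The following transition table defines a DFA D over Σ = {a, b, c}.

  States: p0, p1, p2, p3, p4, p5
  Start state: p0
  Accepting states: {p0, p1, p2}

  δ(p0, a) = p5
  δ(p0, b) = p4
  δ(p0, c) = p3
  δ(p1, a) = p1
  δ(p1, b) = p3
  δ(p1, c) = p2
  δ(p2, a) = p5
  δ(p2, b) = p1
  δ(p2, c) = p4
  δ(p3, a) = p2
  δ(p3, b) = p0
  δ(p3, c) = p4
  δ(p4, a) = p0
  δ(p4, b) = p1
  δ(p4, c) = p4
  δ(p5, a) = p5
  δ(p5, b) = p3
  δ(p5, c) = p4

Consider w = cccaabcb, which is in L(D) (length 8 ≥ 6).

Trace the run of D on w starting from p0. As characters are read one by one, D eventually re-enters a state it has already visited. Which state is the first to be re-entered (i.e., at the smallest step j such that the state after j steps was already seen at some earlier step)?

Run of D on w = c c c a a b c b:
  step 0: p0  (start)
  step 1: p3  (read c: p0→p3)
  step 2: p4  (read c: p3→p4)
  step 3: p4  (read c: p4→p4)   ← first repeat (p4 seen earlier)
  step 4: p0  (read a: p4→p0)
  step 5: p5  (read a: p0→p5)
  step 6: p3  (read b: p5→p3)
  step 7: p4  (read c: p3→p4)
  step 8: p1  (read b: p4→p1)

The earliest repeat is at step j = 3: D is in p4, which it already visited at step i = 2.
The DFA has 6 states, so the proof of the pumping lemma guarantees a repeated state among the first 6+1 visited; the segment between the two visits is the pumpable y.

p4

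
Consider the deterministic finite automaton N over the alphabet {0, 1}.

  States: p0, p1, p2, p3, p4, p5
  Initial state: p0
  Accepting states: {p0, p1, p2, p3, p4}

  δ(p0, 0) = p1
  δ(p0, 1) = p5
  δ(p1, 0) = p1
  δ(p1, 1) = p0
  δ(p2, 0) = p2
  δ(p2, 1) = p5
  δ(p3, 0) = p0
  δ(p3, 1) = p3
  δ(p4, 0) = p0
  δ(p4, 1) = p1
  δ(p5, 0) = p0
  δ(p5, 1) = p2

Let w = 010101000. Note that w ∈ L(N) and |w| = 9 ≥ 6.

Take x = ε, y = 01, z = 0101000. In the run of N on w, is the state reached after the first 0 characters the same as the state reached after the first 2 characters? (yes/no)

yes

State sequence: p0 -0-> p1 -1-> p0

After x (step 0): p0. After xy (step 2): p0.
They match, so y = 01 drives N around a cycle from p0 back to itself; pumping y any number of times keeps N in p0 before reading z, and xyⁱz ∈ L(N) for every i ≥ 0.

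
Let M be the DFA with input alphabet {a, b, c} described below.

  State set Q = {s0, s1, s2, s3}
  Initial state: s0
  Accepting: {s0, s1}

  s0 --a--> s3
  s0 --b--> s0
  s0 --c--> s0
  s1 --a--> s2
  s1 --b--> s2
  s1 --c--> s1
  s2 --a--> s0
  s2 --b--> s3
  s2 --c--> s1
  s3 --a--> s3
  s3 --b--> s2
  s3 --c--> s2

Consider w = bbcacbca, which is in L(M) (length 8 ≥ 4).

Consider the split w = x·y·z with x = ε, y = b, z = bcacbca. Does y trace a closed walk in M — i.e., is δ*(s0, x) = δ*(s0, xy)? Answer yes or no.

State sequence: s0 -b-> s0

After x (step 0): s0. After xy (step 1): s0.
They match, so y = b drives M around a cycle from s0 back to itself; pumping y any number of times keeps M in s0 before reading z, and xyⁱz ∈ L(M) for every i ≥ 0.

yes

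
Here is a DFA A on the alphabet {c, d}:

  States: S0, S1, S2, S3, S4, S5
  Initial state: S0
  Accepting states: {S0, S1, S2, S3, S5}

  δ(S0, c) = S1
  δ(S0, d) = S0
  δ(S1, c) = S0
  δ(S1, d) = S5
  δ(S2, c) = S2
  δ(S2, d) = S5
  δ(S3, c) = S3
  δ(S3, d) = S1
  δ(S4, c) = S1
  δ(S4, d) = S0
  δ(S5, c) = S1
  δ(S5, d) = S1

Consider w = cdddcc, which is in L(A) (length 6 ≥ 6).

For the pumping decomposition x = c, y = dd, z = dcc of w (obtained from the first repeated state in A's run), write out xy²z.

cdddddcc

xy^2z = c·dd·dd·dcc = cdddddcc.
Reading y = dd takes A from S1 back to S1, so after x·y·y the machine is still in S1, and z then leads to the accepting state S0. Hence cdddddcc ∈ L(A).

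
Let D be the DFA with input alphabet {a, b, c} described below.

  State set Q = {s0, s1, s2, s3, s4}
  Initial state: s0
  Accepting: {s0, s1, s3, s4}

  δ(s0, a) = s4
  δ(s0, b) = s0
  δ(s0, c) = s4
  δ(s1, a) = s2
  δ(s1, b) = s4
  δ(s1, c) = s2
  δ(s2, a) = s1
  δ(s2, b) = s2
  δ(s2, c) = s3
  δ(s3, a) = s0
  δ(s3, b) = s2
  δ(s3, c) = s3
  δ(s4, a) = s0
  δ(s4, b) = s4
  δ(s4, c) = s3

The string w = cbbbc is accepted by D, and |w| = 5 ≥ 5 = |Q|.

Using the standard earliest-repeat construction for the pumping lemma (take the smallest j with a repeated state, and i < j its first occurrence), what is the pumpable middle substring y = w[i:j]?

State sequence: s0 -c-> s4 -b-> s4 -b-> s4 -b-> s4 -c-> s3
First repeat at step 2: s4 was already visited.

So i = 1, j = 2, giving x = w[0:1] = c, y = w[1:2] = b, z = w[2:5] = bbc.
Check: |xy| = 2 ≤ 5 and |y| = 1 ≥ 1. Reading y takes D from s4 back to s4, so every xyⁱz is accepted.
Since D has 5 states, any run of length ≥ 5 visits 5+1 states, so by pigeonhole some state repeats within the first 5 steps — that repeat gives the pumpable loop.

b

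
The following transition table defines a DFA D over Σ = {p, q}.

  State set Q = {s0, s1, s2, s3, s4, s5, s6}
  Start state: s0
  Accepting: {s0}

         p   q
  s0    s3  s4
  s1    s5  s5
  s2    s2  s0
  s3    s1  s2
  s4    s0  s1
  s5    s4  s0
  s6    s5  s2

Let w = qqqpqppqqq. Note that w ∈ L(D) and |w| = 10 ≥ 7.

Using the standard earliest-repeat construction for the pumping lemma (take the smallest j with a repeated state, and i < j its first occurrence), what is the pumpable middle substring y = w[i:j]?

Run of D on w = q q q p q p p q q q:
  step 0: s0  (start)
  step 1: s4  (read q: s0→s4)
  step 2: s1  (read q: s4→s1)
  step 3: s5  (read q: s1→s5)
  step 4: s4  (read p: s5→s4)   ← first repeat (s4 seen earlier)
  step 5: s1  (read q: s4→s1)
  step 6: s5  (read p: s1→s5)
  step 7: s4  (read p: s5→s4)
  step 8: s1  (read q: s4→s1)
  step 9: s5  (read q: s1→s5)
  step 10: s0  (read q: s5→s0)

So i = 1, j = 4, giving x = w[0:1] = q, y = w[1:4] = qqp, z = w[4:10] = qppqqq.
Check: |xy| = 4 ≤ 7 and |y| = 3 ≥ 1. Reading y takes D from s4 back to s4, so every xyⁱz is accepted.

qqp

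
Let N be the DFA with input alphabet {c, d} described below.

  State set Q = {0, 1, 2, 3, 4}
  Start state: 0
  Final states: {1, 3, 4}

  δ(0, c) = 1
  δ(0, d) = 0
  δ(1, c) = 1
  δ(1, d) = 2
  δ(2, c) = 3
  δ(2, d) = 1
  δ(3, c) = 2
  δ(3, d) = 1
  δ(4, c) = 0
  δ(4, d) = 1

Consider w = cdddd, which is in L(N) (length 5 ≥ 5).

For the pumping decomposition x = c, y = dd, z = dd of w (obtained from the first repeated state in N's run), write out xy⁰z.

cdd

xy⁰z = xz = c·dd = cdd.
Reading y = dd takes N from 1 back to 1, so after x the machine is still in 1, and z then leads to the accepting state 1. Hence cdd ∈ L(N).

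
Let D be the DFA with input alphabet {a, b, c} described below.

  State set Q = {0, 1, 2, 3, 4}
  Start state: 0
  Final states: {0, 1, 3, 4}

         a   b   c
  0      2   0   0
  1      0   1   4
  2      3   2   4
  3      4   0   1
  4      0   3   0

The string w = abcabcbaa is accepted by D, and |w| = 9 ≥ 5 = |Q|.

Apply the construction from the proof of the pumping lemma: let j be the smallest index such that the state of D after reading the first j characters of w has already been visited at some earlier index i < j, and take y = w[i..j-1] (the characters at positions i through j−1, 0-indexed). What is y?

b

State sequence: 0 -a-> 2 -b-> 2 -c-> 4 -a-> 0 -b-> 0 -c-> 0 -b-> 0 -a-> 2 -a-> 3
First repeat at step 2: 2 was already visited.

So i = 1, j = 2, giving x = w[0:1] = a, y = w[1:2] = b, z = w[2:9] = cabcbaa.
Check: |xy| = 2 ≤ 5 and |y| = 1 ≥ 1. Reading y takes D from 2 back to 2, so every xyⁱz is accepted.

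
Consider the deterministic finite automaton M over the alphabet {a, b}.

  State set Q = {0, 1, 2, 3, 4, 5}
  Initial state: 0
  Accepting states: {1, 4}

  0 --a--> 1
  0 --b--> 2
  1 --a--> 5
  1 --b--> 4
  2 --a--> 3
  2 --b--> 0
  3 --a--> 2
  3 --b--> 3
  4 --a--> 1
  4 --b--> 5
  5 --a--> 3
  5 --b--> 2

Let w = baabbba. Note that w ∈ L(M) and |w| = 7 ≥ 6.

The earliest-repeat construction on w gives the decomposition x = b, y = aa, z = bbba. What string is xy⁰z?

xy⁰z = xz = b·bbba = bbbba.
Reading y = aa takes M from 2 back to 2, so after x the machine is still in 2, and z then leads to the accepting state 1. Hence bbbba ∈ L(M).

bbbba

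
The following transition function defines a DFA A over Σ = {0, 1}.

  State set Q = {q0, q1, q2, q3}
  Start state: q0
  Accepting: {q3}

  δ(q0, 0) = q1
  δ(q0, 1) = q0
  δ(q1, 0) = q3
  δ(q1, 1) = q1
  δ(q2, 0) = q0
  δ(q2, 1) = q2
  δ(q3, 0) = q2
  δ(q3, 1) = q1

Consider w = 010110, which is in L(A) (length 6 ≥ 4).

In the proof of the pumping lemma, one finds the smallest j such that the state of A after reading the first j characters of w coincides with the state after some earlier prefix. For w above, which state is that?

q1

State sequence: q0 -0-> q1 -1-> q1 -0-> q3 -1-> q1 -1-> q1 -0-> q3
First repeat at step 2: q1 was already visited.

The earliest repeat is at step j = 2: A is in q1, which it already visited at step i = 1.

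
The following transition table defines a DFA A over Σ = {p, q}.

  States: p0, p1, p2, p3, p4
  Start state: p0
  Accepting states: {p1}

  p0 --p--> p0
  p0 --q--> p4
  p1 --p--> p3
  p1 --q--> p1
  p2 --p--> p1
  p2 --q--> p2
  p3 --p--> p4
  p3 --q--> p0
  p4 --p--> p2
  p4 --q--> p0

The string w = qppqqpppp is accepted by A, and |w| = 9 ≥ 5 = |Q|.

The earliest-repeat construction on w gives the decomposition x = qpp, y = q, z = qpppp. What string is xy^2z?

qppqqqpppp

xy^2z = qpp·q·q·qpppp = qppqqqpppp.
Reading y = q takes A from p1 back to p1, so after x·y·y the machine is still in p1, and z then leads to the accepting state p1. Hence qppqqqpppp ∈ L(A).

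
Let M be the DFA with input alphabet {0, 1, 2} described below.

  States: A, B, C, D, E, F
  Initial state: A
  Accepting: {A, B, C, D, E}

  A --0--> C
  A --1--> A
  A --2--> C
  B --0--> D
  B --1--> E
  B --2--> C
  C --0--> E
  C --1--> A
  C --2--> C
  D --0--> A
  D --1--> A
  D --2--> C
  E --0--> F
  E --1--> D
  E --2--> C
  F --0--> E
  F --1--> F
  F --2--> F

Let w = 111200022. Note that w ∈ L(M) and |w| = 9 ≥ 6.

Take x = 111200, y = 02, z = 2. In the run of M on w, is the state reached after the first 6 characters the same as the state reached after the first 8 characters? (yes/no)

no

State sequence: A -1-> A -1-> A -1-> A -2-> C -0-> E -0-> F -0-> E -2-> C

After x (step 6): F. After xy (step 8): C.
They differ (F ≠ C), so y is not a cycle from the state after x; this split is not the one the pumping-lemma construction produces, and pumping y need not keep the string in L(M).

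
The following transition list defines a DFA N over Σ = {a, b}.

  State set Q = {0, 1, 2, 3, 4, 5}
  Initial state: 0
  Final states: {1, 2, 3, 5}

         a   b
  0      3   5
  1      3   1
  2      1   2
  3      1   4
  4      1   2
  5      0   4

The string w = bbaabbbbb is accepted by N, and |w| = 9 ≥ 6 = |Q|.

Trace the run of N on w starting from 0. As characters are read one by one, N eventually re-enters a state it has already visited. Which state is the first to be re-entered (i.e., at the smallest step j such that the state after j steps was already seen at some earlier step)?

4

State sequence: 0 -b-> 5 -b-> 4 -a-> 1 -a-> 3 -b-> 4 -b-> 2 -b-> 2 -b-> 2 -b-> 2
First repeat at step 5: 4 was already visited.

The earliest repeat is at step j = 5: N is in 4, which it already visited at step i = 2.
Pumping length from the standard proof: p = 6 (the number of states). The repeated state found above gives |xy| = j ≤ 6 and |y| = j − i ≥ 1.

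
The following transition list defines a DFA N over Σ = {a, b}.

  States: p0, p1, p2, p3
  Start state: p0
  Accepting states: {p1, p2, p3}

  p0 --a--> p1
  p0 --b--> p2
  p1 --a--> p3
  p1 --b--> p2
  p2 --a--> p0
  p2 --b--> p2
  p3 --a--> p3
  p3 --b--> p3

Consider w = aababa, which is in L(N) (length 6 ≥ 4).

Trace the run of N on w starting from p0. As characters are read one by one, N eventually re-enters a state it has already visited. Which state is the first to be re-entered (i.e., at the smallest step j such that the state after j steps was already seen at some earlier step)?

State sequence: p0 -a-> p1 -a-> p3 -b-> p3 -a-> p3 -b-> p3 -a-> p3
First repeat at step 3: p3 was already visited.

The earliest repeat is at step j = 3: N is in p3, which it already visited at step i = 2.
With |Q| = 4, pigeonhole forces a state repeat no later than step 4; the substring read between the first and second visits to that state can be pumped.

p3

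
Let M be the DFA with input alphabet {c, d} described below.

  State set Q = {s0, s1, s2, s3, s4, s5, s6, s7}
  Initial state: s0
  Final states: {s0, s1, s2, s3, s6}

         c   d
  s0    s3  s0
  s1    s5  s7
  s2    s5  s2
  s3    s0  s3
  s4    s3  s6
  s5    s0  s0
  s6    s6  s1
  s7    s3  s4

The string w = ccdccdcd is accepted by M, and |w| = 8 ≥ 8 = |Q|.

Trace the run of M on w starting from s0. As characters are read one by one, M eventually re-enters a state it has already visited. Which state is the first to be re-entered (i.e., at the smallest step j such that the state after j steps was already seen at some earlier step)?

s0

Run of M on w = c c d c c d c d:
  step 0: s0  (start)
  step 1: s3  (read c: s0→s3)
  step 2: s0  (read c: s3→s0)   ← first repeat (s0 seen earlier)
  step 3: s0  (read d: s0→s0)
  step 4: s3  (read c: s0→s3)
  step 5: s0  (read c: s3→s0)
  step 6: s0  (read d: s0→s0)
  step 7: s3  (read c: s0→s3)
  step 8: s3  (read d: s3→s3)

The earliest repeat is at step j = 2: M is in s0, which it already visited at step i = 0.
With |Q| = 8, pigeonhole forces a state repeat no later than step 8; the substring read between the first and second visits to that state can be pumped.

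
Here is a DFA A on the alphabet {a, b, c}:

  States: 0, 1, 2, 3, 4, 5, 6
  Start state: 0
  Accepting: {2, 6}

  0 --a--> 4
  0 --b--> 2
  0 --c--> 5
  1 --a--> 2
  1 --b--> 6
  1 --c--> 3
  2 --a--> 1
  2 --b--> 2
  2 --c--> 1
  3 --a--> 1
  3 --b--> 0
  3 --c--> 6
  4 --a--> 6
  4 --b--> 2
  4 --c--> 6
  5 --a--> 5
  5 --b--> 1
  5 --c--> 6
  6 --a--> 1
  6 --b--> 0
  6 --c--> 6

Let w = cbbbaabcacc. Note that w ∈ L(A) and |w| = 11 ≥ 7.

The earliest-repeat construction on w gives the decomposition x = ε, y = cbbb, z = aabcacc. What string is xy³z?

cbbbcbbbcbbbaabcacc

xy^3z = ε·cbbb·cbbb·cbbb·aabcacc = cbbbcbbbcbbbaabcacc.
Reading y = cbbb takes A from 0 back to 0, so after x·y·y·y the machine is still in 0, and z then leads to the accepting state 6. Hence cbbbcbbbcbbbaabcacc ∈ L(A).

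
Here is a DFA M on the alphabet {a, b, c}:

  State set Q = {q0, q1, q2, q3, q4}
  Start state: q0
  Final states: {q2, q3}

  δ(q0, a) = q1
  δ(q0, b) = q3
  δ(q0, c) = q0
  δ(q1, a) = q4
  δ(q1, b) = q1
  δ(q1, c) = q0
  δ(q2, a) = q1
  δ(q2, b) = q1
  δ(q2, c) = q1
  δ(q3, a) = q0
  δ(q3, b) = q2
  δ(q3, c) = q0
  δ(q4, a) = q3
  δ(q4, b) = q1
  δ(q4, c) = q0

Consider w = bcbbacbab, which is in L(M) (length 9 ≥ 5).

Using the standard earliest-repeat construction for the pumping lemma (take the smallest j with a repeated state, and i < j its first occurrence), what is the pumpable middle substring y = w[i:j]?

bc

Run of M on w = b c b b a c b a b:
  step 0: q0  (start)
  step 1: q3  (read b: q0→q3)
  step 2: q0  (read c: q3→q0)   ← first repeat (q0 seen earlier)
  step 3: q3  (read b: q0→q3)
  step 4: q2  (read b: q3→q2)
  step 5: q1  (read a: q2→q1)
  step 6: q0  (read c: q1→q0)
  step 7: q3  (read b: q0→q3)
  step 8: q0  (read a: q3→q0)
  step 9: q3  (read b: q0→q3)

So i = 0, j = 2, giving x = w[0:0] = ε, y = w[0:2] = bc, z = w[2:9] = bbacbab.
Check: |xy| = 2 ≤ 5 and |y| = 2 ≥ 1. Reading y takes M from q0 back to q0, so every xyⁱz is accepted.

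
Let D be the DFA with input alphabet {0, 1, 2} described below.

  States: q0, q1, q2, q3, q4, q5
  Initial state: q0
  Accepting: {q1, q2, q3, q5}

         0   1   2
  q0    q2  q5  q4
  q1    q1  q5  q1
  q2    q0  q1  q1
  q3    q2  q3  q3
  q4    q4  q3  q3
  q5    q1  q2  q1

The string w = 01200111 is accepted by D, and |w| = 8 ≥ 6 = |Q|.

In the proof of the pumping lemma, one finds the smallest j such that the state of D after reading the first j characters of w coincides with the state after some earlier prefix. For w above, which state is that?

q1

State sequence: q0 -0-> q2 -1-> q1 -2-> q1 -0-> q1 -0-> q1 -1-> q5 -1-> q2 -1-> q1
First repeat at step 3: q1 was already visited.

The earliest repeat is at step j = 3: D is in q1, which it already visited at step i = 2.
Pumping length from the standard proof: p = 6 (the number of states). The repeated state found above gives |xy| = j ≤ 6 and |y| = j − i ≥ 1.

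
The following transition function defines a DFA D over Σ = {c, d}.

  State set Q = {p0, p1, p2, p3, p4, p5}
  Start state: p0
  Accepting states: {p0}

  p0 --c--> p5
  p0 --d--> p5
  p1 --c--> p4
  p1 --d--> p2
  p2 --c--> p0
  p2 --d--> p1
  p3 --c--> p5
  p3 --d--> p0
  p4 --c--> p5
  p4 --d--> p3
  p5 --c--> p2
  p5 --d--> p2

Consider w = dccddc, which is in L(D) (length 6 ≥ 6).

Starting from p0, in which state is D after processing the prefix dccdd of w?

p2

Run of D on the first 5 characters of w = d c c d d:
  step 0: p0  (start)
  step 1: p5  (read d: p0→p5)
  step 2: p2  (read c: p5→p2)
  step 3: p0  (read c: p2→p0)
  step 4: p5  (read d: p0→p5)
  step 5: p2  (read d: p5→p2)

After reading 5 characters, D is in state p2.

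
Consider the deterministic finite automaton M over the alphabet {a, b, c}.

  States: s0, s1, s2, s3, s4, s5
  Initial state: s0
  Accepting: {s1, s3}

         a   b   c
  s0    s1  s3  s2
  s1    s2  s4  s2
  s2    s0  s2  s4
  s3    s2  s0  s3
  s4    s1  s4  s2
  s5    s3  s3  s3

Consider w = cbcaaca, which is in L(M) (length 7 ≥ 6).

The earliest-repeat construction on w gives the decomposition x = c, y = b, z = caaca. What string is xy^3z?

xy^3z = c·b·b·b·caaca = cbbbcaaca.
Reading y = b takes M from s2 back to s2, so after x·y·y·y the machine is still in s2, and z then leads to the accepting state s1. Hence cbbbcaaca ∈ L(M).

cbbbcaaca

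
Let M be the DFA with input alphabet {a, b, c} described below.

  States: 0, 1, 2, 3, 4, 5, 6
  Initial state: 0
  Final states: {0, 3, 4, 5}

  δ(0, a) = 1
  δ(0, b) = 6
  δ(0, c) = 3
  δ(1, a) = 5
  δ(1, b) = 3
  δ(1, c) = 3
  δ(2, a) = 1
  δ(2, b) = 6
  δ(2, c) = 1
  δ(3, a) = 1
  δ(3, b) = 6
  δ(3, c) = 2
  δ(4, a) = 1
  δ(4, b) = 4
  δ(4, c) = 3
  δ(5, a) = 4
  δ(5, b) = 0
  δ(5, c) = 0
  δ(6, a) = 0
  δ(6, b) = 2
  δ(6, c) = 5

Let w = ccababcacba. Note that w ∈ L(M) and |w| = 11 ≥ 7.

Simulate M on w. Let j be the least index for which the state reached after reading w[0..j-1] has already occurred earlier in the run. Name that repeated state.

Run of M on w = c c a b a b c a c b a:
  step 0: 0  (start)
  step 1: 3  (read c: 0→3)
  step 2: 2  (read c: 3→2)
  step 3: 1  (read a: 2→1)
  step 4: 3  (read b: 1→3)   ← first repeat (3 seen earlier)
  step 5: 1  (read a: 3→1)
  step 6: 3  (read b: 1→3)
  step 7: 2  (read c: 3→2)
  step 8: 1  (read a: 2→1)
  step 9: 3  (read c: 1→3)
  step 10: 6  (read b: 3→6)
  step 11: 0  (read a: 6→0)

The earliest repeat is at step j = 4: M is in 3, which it already visited at step i = 1.

3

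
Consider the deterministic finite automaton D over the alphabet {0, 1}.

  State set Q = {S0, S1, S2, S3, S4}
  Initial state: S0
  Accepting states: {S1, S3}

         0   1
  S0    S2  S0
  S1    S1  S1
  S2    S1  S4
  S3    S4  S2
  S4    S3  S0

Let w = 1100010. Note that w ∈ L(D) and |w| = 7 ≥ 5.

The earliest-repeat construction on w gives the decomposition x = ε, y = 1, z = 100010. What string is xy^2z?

xy^2z = ε·1·1·100010 = 11100010.
Reading y = 1 takes D from S0 back to S0, so after x·y·y the machine is still in S0, and z then leads to the accepting state S1. Hence 11100010 ∈ L(D).

11100010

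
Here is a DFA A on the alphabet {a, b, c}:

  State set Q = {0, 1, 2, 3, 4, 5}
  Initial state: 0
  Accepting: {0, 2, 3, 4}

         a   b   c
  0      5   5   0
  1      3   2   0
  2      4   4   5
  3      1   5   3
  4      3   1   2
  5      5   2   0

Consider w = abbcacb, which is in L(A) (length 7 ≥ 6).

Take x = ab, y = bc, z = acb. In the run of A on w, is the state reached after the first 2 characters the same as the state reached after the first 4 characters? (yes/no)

yes

State sequence: 0 -a-> 5 -b-> 2 -b-> 4 -c-> 2

After x (step 2): 2. After xy (step 4): 2.
They match, so y = bc drives A around a cycle from 2 back to itself; pumping y any number of times keeps A in 2 before reading z, and xyⁱz ∈ L(A) for every i ≥ 0.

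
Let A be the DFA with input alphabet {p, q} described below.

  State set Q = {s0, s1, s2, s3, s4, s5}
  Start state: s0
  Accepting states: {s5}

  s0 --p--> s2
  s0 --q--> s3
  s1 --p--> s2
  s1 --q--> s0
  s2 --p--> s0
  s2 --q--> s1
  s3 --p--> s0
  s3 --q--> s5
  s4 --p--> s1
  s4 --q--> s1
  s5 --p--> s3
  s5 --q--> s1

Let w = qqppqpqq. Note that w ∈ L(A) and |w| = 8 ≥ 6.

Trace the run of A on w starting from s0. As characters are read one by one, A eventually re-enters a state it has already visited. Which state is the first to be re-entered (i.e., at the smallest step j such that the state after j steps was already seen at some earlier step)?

s3

State sequence: s0 -q-> s3 -q-> s5 -p-> s3 -p-> s0 -q-> s3 -p-> s0 -q-> s3 -q-> s5
First repeat at step 3: s3 was already visited.

The earliest repeat is at step j = 3: A is in s3, which it already visited at step i = 1.
The DFA has 6 states, so the proof of the pumping lemma guarantees a repeated state among the first 6+1 visited; the segment between the two visits is the pumpable y.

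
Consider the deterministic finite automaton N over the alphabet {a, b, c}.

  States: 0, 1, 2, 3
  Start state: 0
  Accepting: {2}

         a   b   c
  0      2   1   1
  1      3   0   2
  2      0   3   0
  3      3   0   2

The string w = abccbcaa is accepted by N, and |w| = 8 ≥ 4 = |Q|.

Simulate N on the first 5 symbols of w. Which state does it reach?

State sequence: 0 -a-> 2 -b-> 3 -c-> 2 -c-> 0 -b-> 1

After reading 5 characters, N is in state 1.

1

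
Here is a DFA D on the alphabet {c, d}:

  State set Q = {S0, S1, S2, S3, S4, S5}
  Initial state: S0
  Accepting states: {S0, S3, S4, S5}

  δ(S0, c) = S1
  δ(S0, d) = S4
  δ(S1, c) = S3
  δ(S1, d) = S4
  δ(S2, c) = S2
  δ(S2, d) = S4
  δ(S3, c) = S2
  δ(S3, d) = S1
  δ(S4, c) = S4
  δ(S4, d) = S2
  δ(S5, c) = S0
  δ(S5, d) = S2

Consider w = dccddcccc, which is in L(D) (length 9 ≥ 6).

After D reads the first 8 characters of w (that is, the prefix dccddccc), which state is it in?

Run of D on the first 8 characters of w = d c c d d c c c:
  step 0: S0  (start)
  step 1: S4  (read d: S0→S4)
  step 2: S4  (read c: S4→S4)
  step 3: S4  (read c: S4→S4)
  step 4: S2  (read d: S4→S2)
  step 5: S4  (read d: S2→S4)
  step 6: S4  (read c: S4→S4)
  step 7: S4  (read c: S4→S4)
  step 8: S4  (read c: S4→S4)

After reading 8 characters, D is in state S4.

S4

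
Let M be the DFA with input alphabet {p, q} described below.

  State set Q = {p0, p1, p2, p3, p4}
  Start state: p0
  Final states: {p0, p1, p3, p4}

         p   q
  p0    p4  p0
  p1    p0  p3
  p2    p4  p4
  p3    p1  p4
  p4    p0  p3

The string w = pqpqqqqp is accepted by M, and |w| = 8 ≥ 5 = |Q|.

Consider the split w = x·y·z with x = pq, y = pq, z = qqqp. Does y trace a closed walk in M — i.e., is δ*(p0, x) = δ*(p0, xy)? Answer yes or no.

State sequence: p0 -p-> p4 -q-> p3 -p-> p1 -q-> p3

After x (step 2): p3. After xy (step 4): p3.
They match, so y = pq drives M around a cycle from p3 back to itself; pumping y any number of times keeps M in p3 before reading z, and xyⁱz ∈ L(M) for every i ≥ 0.

yes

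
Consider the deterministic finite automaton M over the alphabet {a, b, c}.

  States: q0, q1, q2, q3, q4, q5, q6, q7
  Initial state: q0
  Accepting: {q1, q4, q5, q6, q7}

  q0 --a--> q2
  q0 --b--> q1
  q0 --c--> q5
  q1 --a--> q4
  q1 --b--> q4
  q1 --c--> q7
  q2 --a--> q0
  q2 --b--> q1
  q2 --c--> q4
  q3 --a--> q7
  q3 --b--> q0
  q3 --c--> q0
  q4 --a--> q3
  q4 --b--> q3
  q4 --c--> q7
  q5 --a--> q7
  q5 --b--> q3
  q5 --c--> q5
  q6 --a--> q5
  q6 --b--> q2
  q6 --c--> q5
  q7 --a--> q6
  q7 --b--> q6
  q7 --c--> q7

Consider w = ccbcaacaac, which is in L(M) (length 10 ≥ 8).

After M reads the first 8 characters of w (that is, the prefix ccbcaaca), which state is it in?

q7

State sequence: q0 -c-> q5 -c-> q5 -b-> q3 -c-> q0 -a-> q2 -a-> q0 -c-> q5 -a-> q7

After reading 8 characters, M is in state q7.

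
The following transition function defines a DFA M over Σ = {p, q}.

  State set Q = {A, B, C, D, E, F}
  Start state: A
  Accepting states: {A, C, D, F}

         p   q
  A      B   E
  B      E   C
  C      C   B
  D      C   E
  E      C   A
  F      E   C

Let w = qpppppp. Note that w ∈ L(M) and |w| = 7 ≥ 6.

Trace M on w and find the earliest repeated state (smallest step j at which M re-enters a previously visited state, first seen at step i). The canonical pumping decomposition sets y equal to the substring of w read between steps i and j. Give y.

State sequence: A -q-> E -p-> C -p-> C -p-> C -p-> C -p-> C -p-> C
First repeat at step 3: C was already visited.

So i = 2, j = 3, giving x = w[0:2] = qp, y = w[2:3] = p, z = w[3:7] = pppp.
Check: |xy| = 3 ≤ 6 and |y| = 1 ≥ 1. Reading y takes M from C back to C, so every xyⁱz is accepted.

p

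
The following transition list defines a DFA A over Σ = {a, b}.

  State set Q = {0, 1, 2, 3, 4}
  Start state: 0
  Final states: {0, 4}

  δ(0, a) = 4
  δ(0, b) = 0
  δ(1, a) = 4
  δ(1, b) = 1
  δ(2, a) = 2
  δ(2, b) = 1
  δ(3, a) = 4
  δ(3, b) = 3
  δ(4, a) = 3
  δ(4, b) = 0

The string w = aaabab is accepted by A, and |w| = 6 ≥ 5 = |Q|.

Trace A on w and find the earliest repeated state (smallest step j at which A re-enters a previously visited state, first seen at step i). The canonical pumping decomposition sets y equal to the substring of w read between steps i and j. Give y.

State sequence: 0 -a-> 4 -a-> 3 -a-> 4 -b-> 0 -a-> 4 -b-> 0
First repeat at step 3: 4 was already visited.

So i = 1, j = 3, giving x = w[0:1] = a, y = w[1:3] = aa, z = w[3:6] = bab.
Check: |xy| = 3 ≤ 5 and |y| = 2 ≥ 1. Reading y takes A from 4 back to 4, so every xyⁱz is accepted.

aa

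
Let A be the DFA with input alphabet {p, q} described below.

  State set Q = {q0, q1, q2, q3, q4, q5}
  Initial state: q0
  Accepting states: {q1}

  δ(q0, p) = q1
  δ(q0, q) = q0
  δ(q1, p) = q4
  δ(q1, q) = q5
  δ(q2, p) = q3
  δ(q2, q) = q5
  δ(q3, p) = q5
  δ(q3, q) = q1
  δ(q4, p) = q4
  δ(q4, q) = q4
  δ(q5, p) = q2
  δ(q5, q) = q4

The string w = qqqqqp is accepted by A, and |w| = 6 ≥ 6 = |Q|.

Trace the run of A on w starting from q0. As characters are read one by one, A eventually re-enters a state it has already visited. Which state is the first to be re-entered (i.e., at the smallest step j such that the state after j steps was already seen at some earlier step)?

State sequence: q0 -q-> q0 -q-> q0 -q-> q0 -q-> q0 -q-> q0 -p-> q1
First repeat at step 1: q0 was already visited.

The earliest repeat is at step j = 1: A is in q0, which it already visited at step i = 0.
With |Q| = 6, pigeonhole forces a state repeat no later than step 6; the substring read between the first and second visits to that state can be pumped.

q0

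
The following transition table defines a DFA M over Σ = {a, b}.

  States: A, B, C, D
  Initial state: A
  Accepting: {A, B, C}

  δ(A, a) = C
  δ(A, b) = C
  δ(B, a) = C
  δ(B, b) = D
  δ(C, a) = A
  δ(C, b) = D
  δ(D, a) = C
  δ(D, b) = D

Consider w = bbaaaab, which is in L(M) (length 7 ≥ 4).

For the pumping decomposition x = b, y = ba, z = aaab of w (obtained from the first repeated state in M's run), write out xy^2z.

bbabaaaab

xy^2z = b·ba·ba·aaab = bbabaaaab.
Reading y = ba takes M from C back to C, so after x·y·y the machine is still in C, and z then leads to the accepting state C. Hence bbabaaaab ∈ L(M).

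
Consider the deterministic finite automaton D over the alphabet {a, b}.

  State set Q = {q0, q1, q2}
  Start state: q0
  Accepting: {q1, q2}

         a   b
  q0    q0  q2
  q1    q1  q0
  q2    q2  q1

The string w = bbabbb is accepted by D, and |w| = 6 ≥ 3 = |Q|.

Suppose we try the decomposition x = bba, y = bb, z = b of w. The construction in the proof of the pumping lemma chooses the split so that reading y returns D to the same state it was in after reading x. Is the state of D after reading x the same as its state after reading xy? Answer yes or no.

no

State sequence: q0 -b-> q2 -b-> q1 -a-> q1 -b-> q0 -b-> q2

After x (step 3): q1. After xy (step 5): q2.
They differ (q1 ≠ q2), so y is not a cycle from the state after x; this split is not the one the pumping-lemma construction produces, and pumping y need not keep the string in L(D).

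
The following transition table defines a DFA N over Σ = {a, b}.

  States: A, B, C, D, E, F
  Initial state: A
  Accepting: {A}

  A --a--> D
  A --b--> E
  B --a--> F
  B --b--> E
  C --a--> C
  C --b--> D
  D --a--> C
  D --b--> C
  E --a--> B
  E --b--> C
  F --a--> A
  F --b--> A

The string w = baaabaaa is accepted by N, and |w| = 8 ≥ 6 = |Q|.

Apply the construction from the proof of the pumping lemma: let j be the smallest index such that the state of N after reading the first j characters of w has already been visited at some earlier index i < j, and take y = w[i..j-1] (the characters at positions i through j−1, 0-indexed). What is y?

State sequence: A -b-> E -a-> B -a-> F -a-> A -b-> E -a-> B -a-> F -a-> A
First repeat at step 4: A was already visited.

So i = 0, j = 4, giving x = w[0:0] = ε, y = w[0:4] = baaa, z = w[4:8] = baaa.
Check: |xy| = 4 ≤ 6 and |y| = 4 ≥ 1. Reading y takes N from A back to A, so every xyⁱz is accepted.
With |Q| = 6, pigeonhole forces a state repeat no later than step 6; the substring read between the first and second visits to that state can be pumped.

baaa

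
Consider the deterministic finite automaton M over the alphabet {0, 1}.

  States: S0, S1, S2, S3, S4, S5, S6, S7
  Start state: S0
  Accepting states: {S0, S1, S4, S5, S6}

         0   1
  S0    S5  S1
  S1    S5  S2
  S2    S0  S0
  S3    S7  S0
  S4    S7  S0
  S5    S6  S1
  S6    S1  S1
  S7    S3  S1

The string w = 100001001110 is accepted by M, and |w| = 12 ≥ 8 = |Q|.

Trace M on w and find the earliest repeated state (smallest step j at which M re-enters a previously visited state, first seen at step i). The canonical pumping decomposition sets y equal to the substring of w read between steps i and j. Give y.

Run of M on w = 1 0 0 0 0 1 0 0 1 1 1 0:
  step 0: S0  (start)
  step 1: S1  (read 1: S0→S1)
  step 2: S5  (read 0: S1→S5)
  step 3: S6  (read 0: S5→S6)
  step 4: S1  (read 0: S6→S1)   ← first repeat (S1 seen earlier)
  step 5: S5  (read 0: S1→S5)
  step 6: S1  (read 1: S5→S1)
  step 7: S5  (read 0: S1→S5)
  step 8: S6  (read 0: S5→S6)
  step 9: S1  (read 1: S6→S1)
  step 10: S2  (read 1: S1→S2)
  step 11: S0  (read 1: S2→S0)
  step 12: S5  (read 0: S0→S5)

So i = 1, j = 4, giving x = w[0:1] = 1, y = w[1:4] = 000, z = w[4:12] = 01001110.
Check: |xy| = 4 ≤ 8 and |y| = 3 ≥ 1. Reading y takes M from S1 back to S1, so every xyⁱz is accepted.
Pumping length from the standard proof: p = 8 (the number of states). The repeated state found above gives |xy| = j ≤ 8 and |y| = j − i ≥ 1.

000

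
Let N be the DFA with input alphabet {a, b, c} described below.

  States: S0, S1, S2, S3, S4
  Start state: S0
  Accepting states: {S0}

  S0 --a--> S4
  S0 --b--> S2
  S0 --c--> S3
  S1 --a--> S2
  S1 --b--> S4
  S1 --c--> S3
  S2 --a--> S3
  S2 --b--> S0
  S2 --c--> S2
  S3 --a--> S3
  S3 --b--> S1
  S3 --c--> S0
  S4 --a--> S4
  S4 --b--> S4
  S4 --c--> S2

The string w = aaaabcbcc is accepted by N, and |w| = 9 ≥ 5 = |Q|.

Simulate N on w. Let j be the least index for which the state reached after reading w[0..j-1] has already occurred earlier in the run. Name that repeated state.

State sequence: S0 -a-> S4 -a-> S4 -a-> S4 -a-> S4 -b-> S4 -c-> S2 -b-> S0 -c-> S3 -c-> S0
First repeat at step 2: S4 was already visited.

The earliest repeat is at step j = 2: N is in S4, which it already visited at step i = 1.
The DFA has 5 states, so the proof of the pumping lemma guarantees a repeated state among the first 5+1 visited; the segment between the two visits is the pumpable y.

S4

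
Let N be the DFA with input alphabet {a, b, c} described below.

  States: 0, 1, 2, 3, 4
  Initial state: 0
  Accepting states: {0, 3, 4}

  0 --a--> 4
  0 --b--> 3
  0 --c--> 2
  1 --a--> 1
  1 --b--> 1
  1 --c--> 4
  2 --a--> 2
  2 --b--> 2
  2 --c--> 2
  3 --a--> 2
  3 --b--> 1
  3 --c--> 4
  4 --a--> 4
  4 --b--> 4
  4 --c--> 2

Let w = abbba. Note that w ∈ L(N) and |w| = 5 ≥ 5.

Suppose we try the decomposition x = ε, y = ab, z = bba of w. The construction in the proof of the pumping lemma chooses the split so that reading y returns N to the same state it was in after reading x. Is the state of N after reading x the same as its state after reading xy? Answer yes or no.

Run of N on the first 2 characters of w = a b:
  step 0: 0  (start)
  step 1: 4  (read a: 0→4)
  step 2: 4  (read b: 4→4)

After x (step 0): 0. After xy (step 2): 4.
They differ (0 ≠ 4), so y is not a cycle from the state after x; this split is not the one the pumping-lemma construction produces, and pumping y need not keep the string in L(N).

no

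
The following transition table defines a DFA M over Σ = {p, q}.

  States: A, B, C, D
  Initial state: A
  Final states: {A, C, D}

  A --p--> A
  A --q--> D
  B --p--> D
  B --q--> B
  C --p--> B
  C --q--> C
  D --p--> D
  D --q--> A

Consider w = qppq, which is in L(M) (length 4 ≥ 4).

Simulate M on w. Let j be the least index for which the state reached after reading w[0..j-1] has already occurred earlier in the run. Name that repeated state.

D

State sequence: A -q-> D -p-> D -p-> D -q-> A
First repeat at step 2: D was already visited.

The earliest repeat is at step j = 2: M is in D, which it already visited at step i = 1.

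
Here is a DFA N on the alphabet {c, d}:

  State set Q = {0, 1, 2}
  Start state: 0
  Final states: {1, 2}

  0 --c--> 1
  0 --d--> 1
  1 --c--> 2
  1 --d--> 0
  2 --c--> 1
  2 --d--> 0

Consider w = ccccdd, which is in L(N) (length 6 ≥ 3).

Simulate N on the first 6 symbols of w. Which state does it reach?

1

State sequence: 0 -c-> 1 -c-> 2 -c-> 1 -c-> 2 -d-> 0 -d-> 1

After reading 6 characters, N is in state 1.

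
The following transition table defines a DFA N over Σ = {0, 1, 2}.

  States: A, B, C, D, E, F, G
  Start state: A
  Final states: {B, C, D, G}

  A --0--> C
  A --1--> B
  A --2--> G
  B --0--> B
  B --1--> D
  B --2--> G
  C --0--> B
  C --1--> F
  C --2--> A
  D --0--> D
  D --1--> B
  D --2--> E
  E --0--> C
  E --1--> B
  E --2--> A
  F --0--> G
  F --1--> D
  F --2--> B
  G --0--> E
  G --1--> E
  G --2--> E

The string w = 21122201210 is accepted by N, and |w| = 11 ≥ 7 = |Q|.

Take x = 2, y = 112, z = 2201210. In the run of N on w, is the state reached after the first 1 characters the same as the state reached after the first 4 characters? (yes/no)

State sequence: A -2-> G -1-> E -1-> B -2-> G

After x (step 1): G. After xy (step 4): G.
They match, so y = 112 drives N around a cycle from G back to itself; pumping y any number of times keeps N in G before reading z, and xyⁱz ∈ L(N) for every i ≥ 0.

yes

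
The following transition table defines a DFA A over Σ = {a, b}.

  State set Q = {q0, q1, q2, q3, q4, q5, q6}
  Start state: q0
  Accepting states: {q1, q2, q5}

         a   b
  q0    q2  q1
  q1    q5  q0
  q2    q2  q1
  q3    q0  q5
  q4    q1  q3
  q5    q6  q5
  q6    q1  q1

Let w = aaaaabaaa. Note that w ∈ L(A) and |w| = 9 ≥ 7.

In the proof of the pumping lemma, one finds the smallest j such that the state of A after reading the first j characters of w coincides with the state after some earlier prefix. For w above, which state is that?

q2

Run of A on w = a a a a a b a a a:
  step 0: q0  (start)
  step 1: q2  (read a: q0→q2)
  step 2: q2  (read a: q2→q2)   ← first repeat (q2 seen earlier)
  step 3: q2  (read a: q2→q2)
  step 4: q2  (read a: q2→q2)
  step 5: q2  (read a: q2→q2)
  step 6: q1  (read b: q2→q1)
  step 7: q5  (read a: q1→q5)
  step 8: q6  (read a: q5→q6)
  step 9: q1  (read a: q6→q1)

The earliest repeat is at step j = 2: A is in q2, which it already visited at step i = 1.
Pumping length from the standard proof: p = 7 (the number of states). The repeated state found above gives |xy| = j ≤ 7 and |y| = j − i ≥ 1.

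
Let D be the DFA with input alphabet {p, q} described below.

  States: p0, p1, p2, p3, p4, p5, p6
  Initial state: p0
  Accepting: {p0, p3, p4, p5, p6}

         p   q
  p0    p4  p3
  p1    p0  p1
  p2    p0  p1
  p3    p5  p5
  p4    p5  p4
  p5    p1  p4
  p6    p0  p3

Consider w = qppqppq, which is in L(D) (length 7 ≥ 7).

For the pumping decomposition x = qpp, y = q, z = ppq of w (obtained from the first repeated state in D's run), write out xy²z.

qppqqppq

xy^2z = qpp·q·q·ppq = qppqqppq.
Reading y = q takes D from p1 back to p1, so after x·y·y the machine is still in p1, and z then leads to the accepting state p4. Hence qppqqppq ∈ L(D).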